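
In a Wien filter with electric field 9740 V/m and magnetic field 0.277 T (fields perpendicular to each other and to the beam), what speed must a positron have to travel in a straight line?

For undeflected motion the electric and magnetic forces balance: qE = qvB.
v = E/B = 9740/0.277 = 3.52×10⁴ m/s.
The result is independent of the particle's charge and mass.

v = 3.52×10⁴ m/s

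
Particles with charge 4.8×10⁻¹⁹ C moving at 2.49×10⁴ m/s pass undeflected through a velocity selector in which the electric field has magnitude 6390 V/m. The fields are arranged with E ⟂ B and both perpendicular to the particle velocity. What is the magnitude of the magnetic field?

Balance of forces in the selector: qE = qvB ⇒ B = E/v.
B = 6390/2.49×10⁴ = 0.257 T.

B = 0.257 T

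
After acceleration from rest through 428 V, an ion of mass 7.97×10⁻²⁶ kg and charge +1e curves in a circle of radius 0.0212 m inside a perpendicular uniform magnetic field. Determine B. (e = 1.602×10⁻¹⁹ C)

v = √(2|q|V/m) = √(2·1.602×10⁻¹⁹·428/7.97×10⁻²⁶) ≈ 4.148×10⁴ m/s.
B = mv/(|q|r) = (7.97×10⁻²⁶)(4.148×10⁴)/((1.602×10⁻¹⁹)(0.0212)) ≈ 0.973 T.

B ≈ 0.973 T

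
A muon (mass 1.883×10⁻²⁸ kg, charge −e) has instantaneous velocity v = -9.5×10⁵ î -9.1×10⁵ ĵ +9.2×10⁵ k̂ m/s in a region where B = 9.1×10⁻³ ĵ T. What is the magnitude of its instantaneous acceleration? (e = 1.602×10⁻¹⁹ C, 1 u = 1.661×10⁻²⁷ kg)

|a| ≈ 1.02×10¹³ m/s²

v×B = (-8370, 0, -8640) N/C.
F = q v×B = (−1.602×10⁻¹⁹ C)·(-8370, 0, -8640) = (1.34×10⁻¹⁵, 0, 1.38×10⁻¹⁵) N.
|a| = |F|/m = 1.928×10⁻¹⁵/1.883×10⁻²⁸ ≈ 1.02×10¹³ m/s².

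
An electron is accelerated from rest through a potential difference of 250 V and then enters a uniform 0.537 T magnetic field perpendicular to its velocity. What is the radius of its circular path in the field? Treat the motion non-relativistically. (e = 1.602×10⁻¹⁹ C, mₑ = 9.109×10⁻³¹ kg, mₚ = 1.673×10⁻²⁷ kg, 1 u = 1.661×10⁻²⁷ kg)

r ≈ 9.93×10⁻⁵ m

Acceleration: |q|V = ½mv² ⇒ v = √(2|q|V/m) = √(2·1.602×10⁻¹⁹·250/9.109×10⁻³¹) ≈ 9.377×10⁶ m/s.
In the field: r = mv/(|q|B) = (9.109×10⁻³¹)(9.377×10⁶)/((1.602×10⁻¹⁹)(0.537)) ≈ 9.93×10⁻⁵ m.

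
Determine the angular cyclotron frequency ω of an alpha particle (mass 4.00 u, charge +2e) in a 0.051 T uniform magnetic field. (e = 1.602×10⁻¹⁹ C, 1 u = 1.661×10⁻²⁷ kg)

ω ≈ 2.5×10⁶ rad/s

ω = |q|B/m.
ω = (3.204×10⁻¹⁹)(0.051)/6.644×10⁻²⁷ ≈ 2.5×10⁶ rad/s.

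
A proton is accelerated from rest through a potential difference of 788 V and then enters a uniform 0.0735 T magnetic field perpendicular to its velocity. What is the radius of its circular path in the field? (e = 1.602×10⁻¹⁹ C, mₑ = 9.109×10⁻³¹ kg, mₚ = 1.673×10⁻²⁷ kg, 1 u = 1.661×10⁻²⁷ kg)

r ≈ 0.0552 m

Acceleration: |q|V = ½mv² ⇒ v = √(2|q|V/m) = √(2·1.602×10⁻¹⁹·788/1.673×10⁻²⁷) ≈ 3.885×10⁵ m/s.
In the field: r = mv/(|q|B) = (1.673×10⁻²⁷)(3.885×10⁵)/((1.602×10⁻¹⁹)(0.0735)) ≈ 0.0552 m.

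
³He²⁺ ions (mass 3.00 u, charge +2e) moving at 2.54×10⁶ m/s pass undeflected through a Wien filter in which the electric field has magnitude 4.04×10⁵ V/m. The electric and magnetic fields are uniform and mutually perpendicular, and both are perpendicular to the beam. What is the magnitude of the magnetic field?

Balance of forces in the selector: qE = qvB ⇒ B = E/v.
B = 4.04×10⁵/2.54×10⁶ = 0.159 T.

B = 0.159 T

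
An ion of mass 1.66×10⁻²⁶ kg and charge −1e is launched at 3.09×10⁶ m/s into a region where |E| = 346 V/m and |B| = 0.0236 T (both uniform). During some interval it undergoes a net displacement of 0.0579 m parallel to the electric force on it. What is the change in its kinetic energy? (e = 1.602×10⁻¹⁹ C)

ΔKE ≈ 3.21×10⁻¹⁸ J

The magnetic force is always ⟂ v and does no work; only the electric force changes KE.
ΔKE = F_E · d = |q|E d = (1.602×10⁻¹⁹)(346)(0.0579) ≈ 3.21×10⁻¹⁸ J.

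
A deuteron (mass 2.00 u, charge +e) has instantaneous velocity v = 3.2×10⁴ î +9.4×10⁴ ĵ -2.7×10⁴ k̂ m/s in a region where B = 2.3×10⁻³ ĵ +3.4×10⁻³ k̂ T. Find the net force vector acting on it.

F ≈ (6.11×10⁻¹⁷, -1.74×10⁻¹⁷, 1.18×10⁻¹⁷) N

v×B = (382, -109, 73.6) N/C.
F = q v×B = (1.602×10⁻¹⁹ C)·(382, -109, 73.6) = (6.11×10⁻¹⁷, -1.74×10⁻¹⁷, 1.18×10⁻¹⁷) N.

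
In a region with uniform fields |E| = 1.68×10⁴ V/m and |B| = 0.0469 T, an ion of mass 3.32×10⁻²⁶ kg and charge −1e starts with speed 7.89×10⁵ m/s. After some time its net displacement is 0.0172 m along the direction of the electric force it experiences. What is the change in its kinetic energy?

The magnetic force is always ⟂ v and does no work; only the electric force changes KE.
ΔKE = F_E · d = |q|E d = (1.602×10⁻¹⁹)(1.68×10⁴)(0.0172) ≈ 4.63×10⁻¹⁷ J.

ΔKE ≈ 4.63×10⁻¹⁷ J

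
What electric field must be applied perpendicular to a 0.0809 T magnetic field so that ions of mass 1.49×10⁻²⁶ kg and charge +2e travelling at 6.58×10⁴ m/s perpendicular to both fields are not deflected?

For straight-line motion qE = qvB, so E = vB.
E = 6.58×10⁴ × 0.0809 = 5320 V/m.

E = 5320 V/m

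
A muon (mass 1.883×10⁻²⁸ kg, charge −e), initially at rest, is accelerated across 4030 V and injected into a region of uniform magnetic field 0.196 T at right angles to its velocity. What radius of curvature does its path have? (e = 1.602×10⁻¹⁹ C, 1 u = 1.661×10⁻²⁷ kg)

Acceleration: |q|V = ½mv² ⇒ v = √(2|q|V/m) = √(2·1.602×10⁻¹⁹·4030/1.883×10⁻²⁸) ≈ 2.619×10⁶ m/s.
In the field: r = mv/(|q|B) = (1.883×10⁻²⁸)(2.619×10⁶)/((1.602×10⁻¹⁹)(0.196)) ≈ 0.0157 m.

r ≈ 0.0157 m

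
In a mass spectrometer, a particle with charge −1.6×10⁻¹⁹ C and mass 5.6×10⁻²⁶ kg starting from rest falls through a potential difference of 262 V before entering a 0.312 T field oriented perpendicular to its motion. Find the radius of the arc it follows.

Acceleration: |q|V = ½mv² ⇒ v = √(2|q|V/m) = √(2·1.6×10⁻¹⁹·262/5.6×10⁻²⁶) ≈ 3.869×10⁴ m/s.
In the field: r = mv/(|q|B) = (5.6×10⁻²⁶)(3.869×10⁴)/((1.6×10⁻¹⁹)(0.312)) ≈ 0.0434 m.

r ≈ 0.0434 m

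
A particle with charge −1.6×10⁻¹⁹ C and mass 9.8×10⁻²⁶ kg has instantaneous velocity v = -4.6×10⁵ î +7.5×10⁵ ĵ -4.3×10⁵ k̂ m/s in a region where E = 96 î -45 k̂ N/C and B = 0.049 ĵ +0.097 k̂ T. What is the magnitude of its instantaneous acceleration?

v×B = (9.38×10⁴, 4.46×10⁴, -2.25×10⁴) N/C.
E + v×B = (9.39×10⁴, 4.46×10⁴, -2.26×10⁴) N/C.
F = q(E + v×B) = (−1.6×10⁻¹⁹ C)·(9.39×10⁴, 4.46×10⁴, -2.26×10⁴) = (-1.50×10⁻¹⁴, -7.14×10⁻¹⁵, 3.61×10⁻¹⁵) N.
|a| = |F|/m = 1.702×10⁻¹⁴/9.8×10⁻²⁶ ≈ 1.74×10¹¹ m/s².

|a| ≈ 1.74×10¹¹ m/s²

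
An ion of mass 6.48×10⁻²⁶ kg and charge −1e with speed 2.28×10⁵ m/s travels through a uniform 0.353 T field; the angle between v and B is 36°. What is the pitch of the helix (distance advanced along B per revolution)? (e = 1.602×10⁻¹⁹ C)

v∥ = v cosθ = 2.28×10⁵·cos36° ≈ 1.845×10⁵ m/s.
T = 2πm/(|q|B) = 2π(6.48×10⁻²⁶)/((1.602×10⁻¹⁹)(0.353)) ≈ 7.200×10⁻⁶ s.
pitch = v∥ T = (1.845×10⁵)(7.200×10⁻⁶) ≈ 1.33 m.

p ≈ 1.33 m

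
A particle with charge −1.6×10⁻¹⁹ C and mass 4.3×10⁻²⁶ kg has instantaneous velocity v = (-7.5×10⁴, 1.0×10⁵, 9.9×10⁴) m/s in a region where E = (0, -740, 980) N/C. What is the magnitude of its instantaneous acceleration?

Only an electric field acts, so F = qE = (−1.6×10⁻¹⁹ C)·(0, -740, 980) = (0, 1.18×10⁻¹⁶, -1.57×10⁻¹⁶) N.
|a| = |F|/m = 1.965×10⁻¹⁶/4.3×10⁻²⁶ ≈ 4.57×10⁹ m/s².

|a| ≈ 4.57×10⁹ m/s²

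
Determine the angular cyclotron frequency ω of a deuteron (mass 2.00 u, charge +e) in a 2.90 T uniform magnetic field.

ω ≈ 1.40×10⁸ rad/s

ω = |q|B/m.
ω = (1.602×10⁻¹⁹)(2.90)/3.322×10⁻²⁷ ≈ 1.40×10⁸ rad/s.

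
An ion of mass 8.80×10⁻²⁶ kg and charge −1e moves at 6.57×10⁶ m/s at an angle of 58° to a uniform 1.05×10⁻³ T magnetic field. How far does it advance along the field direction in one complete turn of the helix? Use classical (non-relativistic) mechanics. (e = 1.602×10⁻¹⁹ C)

p ≈ 1.14×10⁴ m

v∥ = v cosθ = 6.57×10⁶·cos58° ≈ 3.482×10⁶ m/s.
T = 2πm/(|q|B) = 2π(8.80×10⁻²⁶)/((1.602×10⁻¹⁹)(1.05×10⁻³)) ≈ 3.287×10⁻³ s.
pitch = v∥ T = (3.482×10⁶)(3.287×10⁻³) ≈ 1.14×10⁴ m.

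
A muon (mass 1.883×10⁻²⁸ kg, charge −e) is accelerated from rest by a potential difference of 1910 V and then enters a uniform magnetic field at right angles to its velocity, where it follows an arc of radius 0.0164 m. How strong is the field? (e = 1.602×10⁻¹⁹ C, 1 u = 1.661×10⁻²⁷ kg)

v = √(2|q|V/m) = √(2·1.602×10⁻¹⁹·1910/1.883×10⁻²⁸) ≈ 1.803×10⁶ m/s.
B = mv/(|q|r) = (1.883×10⁻²⁸)(1.803×10⁶)/((1.602×10⁻¹⁹)(0.0164)) ≈ 0.129 T.

B ≈ 0.129 T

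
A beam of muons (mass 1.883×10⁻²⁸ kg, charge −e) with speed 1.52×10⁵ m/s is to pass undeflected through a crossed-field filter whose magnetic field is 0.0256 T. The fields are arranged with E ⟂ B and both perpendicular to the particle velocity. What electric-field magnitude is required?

E = 3890 V/m

For straight-line motion qE = qvB, so E = vB.
E = 1.52×10⁵ × 0.0256 = 3890 V/m.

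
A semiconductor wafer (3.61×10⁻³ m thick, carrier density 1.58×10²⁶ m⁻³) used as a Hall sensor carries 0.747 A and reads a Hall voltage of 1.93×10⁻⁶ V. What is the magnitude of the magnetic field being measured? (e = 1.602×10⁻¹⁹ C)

B ≈ 0.236 T

From V_H = IB/(n e t), B = V_H n e t / I.
B = (1.93×10⁻⁶)(1.58×10²⁶)(1.602×10⁻¹⁹)(3.61×10⁻³)/0.747 ≈ 0.236 T.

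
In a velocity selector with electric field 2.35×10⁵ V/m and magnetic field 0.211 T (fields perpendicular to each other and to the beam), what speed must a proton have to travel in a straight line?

v = 1.11×10⁶ m/s

For undeflected motion the electric and magnetic forces balance: qE = qvB.
v = E/B = 2.35×10⁵/0.211 = 1.11×10⁶ m/s.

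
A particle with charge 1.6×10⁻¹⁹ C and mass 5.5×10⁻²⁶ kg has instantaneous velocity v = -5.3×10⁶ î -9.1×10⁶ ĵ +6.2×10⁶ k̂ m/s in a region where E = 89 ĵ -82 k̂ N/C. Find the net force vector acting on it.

F ≈ (0, 1.42×10⁻¹⁷, -1.31×10⁻¹⁷) N

Only an electric field acts, so F = qE = (1.6×10⁻¹⁹ C)·(0, 89.0, -82.0) = (0, 1.42×10⁻¹⁷, -1.31×10⁻¹⁷) N.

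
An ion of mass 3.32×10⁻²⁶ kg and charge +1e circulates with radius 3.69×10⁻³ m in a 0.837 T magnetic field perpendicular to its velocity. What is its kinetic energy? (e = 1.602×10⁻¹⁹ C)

KE ≈ 23.0 eV

v = |q|Br/m, then KE = ½mv² = (qBr)²/(2m).
v = (1.602×10⁻¹⁹)(0.837)(3.69×10⁻³)/3.32×10⁻²⁶ ≈ 1.490×10⁴ m/s.
KE = ½(3.32×10⁻²⁶)(1.490×10⁴)² ≈ 3.69×10⁻¹⁸ J = 23.0 eV.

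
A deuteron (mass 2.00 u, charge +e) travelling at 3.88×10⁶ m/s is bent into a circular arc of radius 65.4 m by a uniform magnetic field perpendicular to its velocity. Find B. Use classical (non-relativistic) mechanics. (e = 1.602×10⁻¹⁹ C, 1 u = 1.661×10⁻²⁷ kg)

B ≈ 1.23×10⁻³ T

From |q|vB = mv²/r, B = mv/(|q|r).
B = (3.322×10⁻²⁷)(3.88×10⁶)/((1.602×10⁻¹⁹)(65.4)) ≈ 1.23×10⁻³ T.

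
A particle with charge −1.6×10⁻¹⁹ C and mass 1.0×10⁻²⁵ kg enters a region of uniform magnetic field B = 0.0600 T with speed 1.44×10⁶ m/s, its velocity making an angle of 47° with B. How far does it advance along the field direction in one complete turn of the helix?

p ≈ 64.3 m

v∥ = v cosθ = 1.44×10⁶·cos47° ≈ 9.821×10⁵ m/s.
T = 2πm/(|q|B) = 2π(1.0×10⁻²⁵)/((1.6×10⁻¹⁹)(0.0600)) ≈ 6.545×10⁻⁵ s.
pitch = v∥ T = (9.821×10⁵)(6.545×10⁻⁵) ≈ 64.3 m.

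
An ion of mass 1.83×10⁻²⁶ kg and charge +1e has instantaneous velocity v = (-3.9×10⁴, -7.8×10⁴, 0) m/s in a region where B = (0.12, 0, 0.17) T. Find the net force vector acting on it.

F ≈ (-2.12×10⁻¹⁵, 1.06×10⁻¹⁵, 1.50×10⁻¹⁵) N

v×B = (-1.33×10⁴, 6630, 9360) N/C.
F = q v×B = (1.602×10⁻¹⁹ C)·(-1.33×10⁴, 6630, 9360) = (-2.12×10⁻¹⁵, 1.06×10⁻¹⁵, 1.50×10⁻¹⁵) N.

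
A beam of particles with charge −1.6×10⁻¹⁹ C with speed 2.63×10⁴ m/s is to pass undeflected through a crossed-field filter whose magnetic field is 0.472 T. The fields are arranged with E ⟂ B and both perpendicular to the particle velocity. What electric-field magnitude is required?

For straight-line motion qE = qvB, so E = vB.
E = 2.63×10⁴ × 0.472 = 1.24×10⁴ V/m.

E = 1.24×10⁴ V/m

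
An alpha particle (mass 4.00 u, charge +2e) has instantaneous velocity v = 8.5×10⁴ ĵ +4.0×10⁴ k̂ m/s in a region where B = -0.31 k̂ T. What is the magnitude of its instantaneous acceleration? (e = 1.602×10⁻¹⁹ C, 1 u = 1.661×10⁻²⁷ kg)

|a| ≈ 1.27×10¹² m/s²

v×B = (-2.64×10⁴, 0, 0) N/C.
F = q v×B = (3.204×10⁻¹⁹ C)·(-2.64×10⁴, 0, 0) = (-8.44×10⁻¹⁵, 0, 0) N.
|a| = |F|/m = 8.443×10⁻¹⁵/6.644×10⁻²⁷ ≈ 1.27×10¹² m/s².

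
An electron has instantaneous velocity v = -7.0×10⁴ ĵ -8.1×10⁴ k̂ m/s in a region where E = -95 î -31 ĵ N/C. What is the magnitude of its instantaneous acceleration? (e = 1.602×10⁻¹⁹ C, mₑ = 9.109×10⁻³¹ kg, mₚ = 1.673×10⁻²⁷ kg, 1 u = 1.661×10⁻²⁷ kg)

Only an electric field acts, so F = qE = (−1.602×10⁻¹⁹ C)·(-95.0, -31.0, 0) = (1.52×10⁻¹⁷, 4.97×10⁻¹⁸, 0) N.
|a| = |F|/m = 1.601×10⁻¹⁷/9.109×10⁻³¹ ≈ 1.76×10¹³ m/s².

|a| ≈ 1.76×10¹³ m/s²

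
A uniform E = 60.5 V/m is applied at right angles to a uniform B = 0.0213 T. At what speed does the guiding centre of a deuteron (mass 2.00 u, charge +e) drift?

v_d ≈ 2840 m/s

The steady drift has the magnetic force balancing the electric force, so v_d = E/B.
v_d = 60.5/0.0213 = 2840 m/s.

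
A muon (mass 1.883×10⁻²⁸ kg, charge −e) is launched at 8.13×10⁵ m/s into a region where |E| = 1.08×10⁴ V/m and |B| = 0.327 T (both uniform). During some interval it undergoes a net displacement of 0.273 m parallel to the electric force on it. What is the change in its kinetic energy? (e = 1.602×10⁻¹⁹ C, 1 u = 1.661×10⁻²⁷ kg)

The magnetic force is always ⟂ v and does no work; only the electric force changes KE.
ΔKE = F_E · d = |q|E d = (1.602×10⁻¹⁹)(1.08×10⁴)(0.273) ≈ 4.72×10⁻¹⁶ J.

ΔKE ≈ 4.72×10⁻¹⁶ J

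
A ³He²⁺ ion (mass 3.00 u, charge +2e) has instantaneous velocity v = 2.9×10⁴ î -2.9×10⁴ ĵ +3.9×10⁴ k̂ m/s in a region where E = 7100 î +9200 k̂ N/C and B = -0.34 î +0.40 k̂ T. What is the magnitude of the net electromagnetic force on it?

v×B = (-1.16×10⁴, -2.49×10⁴, -9860) N/C.
E + v×B = (-4500, -2.49×10⁴, -660) N/C.
F = q(E + v×B) = (3.204×10⁻¹⁹ C)·(-4500, -2.49×10⁴, -660) = (-1.44×10⁻¹⁵, -7.97×10⁻¹⁵, -2.11×10⁻¹⁶) N.
|F| = 8.10×10⁻¹⁵ N.

|F| ≈ 8.10×10⁻¹⁵ N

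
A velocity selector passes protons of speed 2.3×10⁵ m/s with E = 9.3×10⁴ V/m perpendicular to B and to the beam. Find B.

B = 0.40 T

Balance of forces in the selector: qE = qvB ⇒ B = E/v.
B = 9.3×10⁴/2.3×10⁵ = 0.40 T.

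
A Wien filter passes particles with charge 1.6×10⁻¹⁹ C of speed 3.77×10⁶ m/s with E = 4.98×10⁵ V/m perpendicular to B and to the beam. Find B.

Balance of forces in the selector: qE = qvB ⇒ B = E/v.
B = 4.98×10⁵/3.77×10⁶ = 0.132 T.

B = 0.132 T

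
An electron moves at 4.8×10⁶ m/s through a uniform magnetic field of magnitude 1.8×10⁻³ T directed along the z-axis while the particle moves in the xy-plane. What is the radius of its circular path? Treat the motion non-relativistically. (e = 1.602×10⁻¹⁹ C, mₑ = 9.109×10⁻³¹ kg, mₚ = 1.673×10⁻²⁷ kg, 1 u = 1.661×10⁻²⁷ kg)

The magnetic force provides the centripetal force: |q|vB = mv²/r.
r = mv/(|q|B) = (9.109×10⁻³¹)(4.8×10⁶)/((1.602×10⁻¹⁹)(1.8×10⁻³)) ≈ 0.015 m.

r ≈ 0.015 m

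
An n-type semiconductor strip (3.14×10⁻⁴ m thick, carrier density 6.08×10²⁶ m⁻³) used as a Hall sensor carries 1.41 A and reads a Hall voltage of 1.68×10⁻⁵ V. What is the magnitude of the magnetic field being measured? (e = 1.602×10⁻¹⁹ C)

B ≈ 0.364 T

From V_H = IB/(n e t), B = V_H n e t / I.
B = (1.68×10⁻⁵)(6.08×10²⁶)(1.602×10⁻¹⁹)(3.14×10⁻⁴)/1.41 ≈ 0.364 T.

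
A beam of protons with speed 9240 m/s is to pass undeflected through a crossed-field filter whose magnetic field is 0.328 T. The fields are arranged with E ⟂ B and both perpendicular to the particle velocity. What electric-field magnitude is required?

For straight-line motion qE = qvB, so E = vB.
E = 9240 × 0.328 = 3030 V/m.

E = 3030 V/m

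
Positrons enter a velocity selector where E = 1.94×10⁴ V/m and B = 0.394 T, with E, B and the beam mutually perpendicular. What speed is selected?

v = 4.92×10⁴ m/s

For undeflected motion the electric and magnetic forces balance: qE = qvB.
v = E/B = 1.94×10⁴/0.394 = 4.92×10⁴ m/s.
The result is independent of the particle's charge and mass.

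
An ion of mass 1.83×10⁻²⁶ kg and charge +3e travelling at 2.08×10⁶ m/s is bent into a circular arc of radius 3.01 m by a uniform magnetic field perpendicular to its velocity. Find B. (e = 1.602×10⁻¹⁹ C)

B ≈ 0.0263 T

From |q|vB = mv²/r, B = mv/(|q|r).
B = (1.83×10⁻²⁶)(2.08×10⁶)/((4.806×10⁻¹⁹)(3.01)) ≈ 0.0263 T.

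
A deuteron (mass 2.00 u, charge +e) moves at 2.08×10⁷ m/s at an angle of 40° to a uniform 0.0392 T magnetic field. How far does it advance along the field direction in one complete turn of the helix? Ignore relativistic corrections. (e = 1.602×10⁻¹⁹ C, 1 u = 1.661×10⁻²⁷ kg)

p ≈ 53.0 m

v∥ = v cosθ = 2.08×10⁷·cos40° ≈ 1.593×10⁷ m/s.
T = 2πm/(|q|B) = 2π(3.322×10⁻²⁷)/((1.602×10⁻¹⁹)(0.0392)) ≈ 3.324×10⁻⁶ s.
pitch = v∥ T = (1.593×10⁷)(3.324×10⁻⁶) ≈ 53.0 m.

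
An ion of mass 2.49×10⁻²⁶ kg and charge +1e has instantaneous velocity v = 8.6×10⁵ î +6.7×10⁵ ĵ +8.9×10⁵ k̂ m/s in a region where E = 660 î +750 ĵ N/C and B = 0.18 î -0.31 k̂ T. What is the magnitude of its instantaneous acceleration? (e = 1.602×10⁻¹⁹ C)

|a| ≈ 3.15×10¹² m/s²

v×B = (-2.08×10⁵, 4.27×10⁵, -1.21×10⁵) N/C.
E + v×B = (-2.07×10⁵, 4.28×10⁵, -1.21×10⁵) N/C.
F = q(E + v×B) = (1.602×10⁻¹⁹ C)·(-2.07×10⁵, 4.28×10⁵, -1.21×10⁵) = (-3.32×10⁻¹⁴, 6.85×10⁻¹⁴, -1.93×10⁻¹⁴) N.
|a| = |F|/m = 7.852×10⁻¹⁴/2.49×10⁻²⁶ ≈ 3.15×10¹² m/s².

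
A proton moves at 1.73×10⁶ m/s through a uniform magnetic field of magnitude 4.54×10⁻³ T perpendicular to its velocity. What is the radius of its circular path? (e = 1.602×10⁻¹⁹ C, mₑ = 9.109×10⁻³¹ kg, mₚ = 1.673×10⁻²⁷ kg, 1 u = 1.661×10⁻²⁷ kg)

r ≈ 3.98 m

The magnetic force provides the centripetal force: |q|vB = mv²/r.
r = mv/(|q|B) = (1.673×10⁻²⁷)(1.73×10⁶)/((1.602×10⁻¹⁹)(4.54×10⁻³)) ≈ 3.98 m.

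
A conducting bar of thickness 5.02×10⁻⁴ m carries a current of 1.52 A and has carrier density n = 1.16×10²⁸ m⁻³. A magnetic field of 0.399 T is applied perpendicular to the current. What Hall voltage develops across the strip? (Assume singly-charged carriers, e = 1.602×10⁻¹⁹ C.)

V_H ≈ 6.50×10⁻⁷ V

V_H = IB/(n e t).
V_H = (1.52)(0.399)/((1.16×10²⁸)(1.602×10⁻¹⁹)(5.02×10⁻⁴)) ≈ 6.50×10⁻⁷ V.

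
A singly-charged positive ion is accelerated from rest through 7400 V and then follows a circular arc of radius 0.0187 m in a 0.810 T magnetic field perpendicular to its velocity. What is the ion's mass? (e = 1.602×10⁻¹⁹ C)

Combine |q|V = ½mv² and r = mv/(|q|B): eliminate v to get m = qB²r²/(2V).
m = (1.602×10⁻¹⁹)(0.810)²(0.0187)²/(2·7400) ≈ 2.48×10⁻²⁷ kg.

m ≈ 2.48×10⁻²⁷ kg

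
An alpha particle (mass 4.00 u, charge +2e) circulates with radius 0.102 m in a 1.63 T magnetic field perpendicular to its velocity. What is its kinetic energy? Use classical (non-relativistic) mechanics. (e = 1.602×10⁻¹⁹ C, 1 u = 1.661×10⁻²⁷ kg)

v = |q|Br/m, then KE = ½mv² = (qBr)²/(2m).
v = (3.204×10⁻¹⁹)(1.63)(0.102)/6.644×10⁻²⁷ ≈ 8.018×10⁶ m/s.
KE = ½(6.644×10⁻²⁷)(8.018×10⁶)² ≈ 2.14×10⁻¹³ J.

KE ≈ 2.14×10⁻¹³ J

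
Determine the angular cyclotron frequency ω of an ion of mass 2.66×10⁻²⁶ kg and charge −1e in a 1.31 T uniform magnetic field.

ω = |q|B/m.
ω = (1.602×10⁻¹⁹)(1.31)/2.66×10⁻²⁶ ≈ 7.89×10⁶ rad/s.

ω ≈ 7.89×10⁶ rad/s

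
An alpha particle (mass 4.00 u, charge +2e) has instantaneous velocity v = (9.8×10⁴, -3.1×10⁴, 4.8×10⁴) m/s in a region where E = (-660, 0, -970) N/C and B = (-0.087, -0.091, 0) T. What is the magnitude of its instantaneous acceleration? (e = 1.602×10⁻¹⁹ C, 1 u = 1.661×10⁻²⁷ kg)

v×B = (4370, -4180, -1.16×10⁴) N/C.
E + v×B = (3710, -4180, -1.26×10⁴) N/C.
F = q(E + v×B) = (3.204×10⁻¹⁹ C)·(3710, -4180, -1.26×10⁴) = (1.19×10⁻¹⁵, -1.34×10⁻¹⁵, -4.03×10⁻¹⁵) N.
|a| = |F|/m = 4.411×10⁻¹⁵/6.644×10⁻²⁷ ≈ 6.64×10¹¹ m/s².

|a| ≈ 6.64×10¹¹ m/s²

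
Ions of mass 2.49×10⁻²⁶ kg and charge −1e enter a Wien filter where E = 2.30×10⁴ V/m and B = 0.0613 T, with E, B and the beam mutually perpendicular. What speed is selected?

Zero net Lorentz force requires |qE| = |q v×B|, i.e. E = vB.
v = E/B = 2.30×10⁴/0.0613 = 3.75×10⁵ m/s.

v = 3.75×10⁵ m/s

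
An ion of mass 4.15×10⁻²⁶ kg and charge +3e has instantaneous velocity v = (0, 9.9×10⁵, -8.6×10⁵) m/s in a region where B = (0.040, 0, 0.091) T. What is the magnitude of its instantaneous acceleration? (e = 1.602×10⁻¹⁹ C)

v×B = (9.01×10⁴, -3.44×10⁴, -3.96×10⁴) N/C.
F = q v×B = (4.806×10⁻¹⁹ C)·(9.01×10⁴, -3.44×10⁴, -3.96×10⁴) = (4.33×10⁻¹⁴, -1.65×10⁻¹⁴, -1.90×10⁻¹⁴) N.
|a| = |F|/m = 5.010×10⁻¹⁴/4.15×10⁻²⁶ ≈ 1.21×10¹² m/s².

|a| ≈ 1.21×10¹² m/s²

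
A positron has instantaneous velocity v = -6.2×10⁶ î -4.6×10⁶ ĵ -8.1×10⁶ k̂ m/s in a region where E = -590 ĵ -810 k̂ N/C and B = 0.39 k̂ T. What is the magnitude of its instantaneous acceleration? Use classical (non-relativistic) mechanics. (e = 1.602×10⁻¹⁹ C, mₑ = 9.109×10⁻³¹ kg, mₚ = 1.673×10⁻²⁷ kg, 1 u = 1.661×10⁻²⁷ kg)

v×B = (-1.79×10⁶, 2.42×10⁶, 0) N/C.
E + v×B = (-1.79×10⁶, 2.42×10⁶, -810) N/C.
F = q(E + v×B) = (1.602×10⁻¹⁹ C)·(-1.79×10⁶, 2.42×10⁶, -810) = (-2.87×10⁻¹³, 3.87×10⁻¹³, -1.30×10⁻¹⁶) N.
|a| = |F|/m = 4.823×10⁻¹³/9.109×10⁻³¹ ≈ 5.29×10¹⁷ m/s².

|a| ≈ 5.29×10¹⁷ m/s²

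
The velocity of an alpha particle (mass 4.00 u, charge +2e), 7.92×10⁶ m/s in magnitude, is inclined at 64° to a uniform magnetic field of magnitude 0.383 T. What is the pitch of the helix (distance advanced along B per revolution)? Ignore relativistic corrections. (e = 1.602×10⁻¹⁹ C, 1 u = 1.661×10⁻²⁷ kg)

p ≈ 1.18 m

v∥ = v cosθ = 7.92×10⁶·cos64° ≈ 3.472×10⁶ m/s.
T = 2πm/(|q|B) = 2π(6.644×10⁻²⁷)/((3.204×10⁻¹⁹)(0.383)) ≈ 3.402×10⁻⁷ s.
pitch = v∥ T = (3.472×10⁶)(3.402×10⁻⁷) ≈ 1.18 m.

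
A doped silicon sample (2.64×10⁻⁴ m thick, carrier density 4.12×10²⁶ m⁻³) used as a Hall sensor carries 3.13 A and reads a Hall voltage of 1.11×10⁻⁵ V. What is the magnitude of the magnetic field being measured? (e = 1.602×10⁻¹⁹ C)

From V_H = IB/(n e t), B = V_H n e t / I.
B = (1.11×10⁻⁵)(4.12×10²⁶)(1.602×10⁻¹⁹)(2.64×10⁻⁴)/3.13 ≈ 0.0618 T.

B ≈ 0.0618 T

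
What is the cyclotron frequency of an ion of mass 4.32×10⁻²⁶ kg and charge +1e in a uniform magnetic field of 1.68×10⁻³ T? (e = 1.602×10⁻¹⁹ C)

f ≈ 992 Hz

f = |q|B/(2πm).
f = (1.602×10⁻¹⁹)(1.68×10⁻³)/(2π·4.32×10⁻²⁶) ≈ 992 Hz.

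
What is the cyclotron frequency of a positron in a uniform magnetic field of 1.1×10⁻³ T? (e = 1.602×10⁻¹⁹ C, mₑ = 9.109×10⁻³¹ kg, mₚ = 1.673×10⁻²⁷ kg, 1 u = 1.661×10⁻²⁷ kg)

f = |q|B/(2πm).
f = (1.602×10⁻¹⁹)(1.1×10⁻³)/(2π·9.109×10⁻³¹) ≈ 3.1×10⁷ Hz.

f ≈ 3.1×10⁷ Hz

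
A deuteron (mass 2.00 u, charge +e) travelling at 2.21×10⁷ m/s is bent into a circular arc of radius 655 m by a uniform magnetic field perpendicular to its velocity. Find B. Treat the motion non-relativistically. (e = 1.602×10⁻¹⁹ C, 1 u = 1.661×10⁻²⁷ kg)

B ≈ 7.00×10⁻⁴ T

From |q|vB = mv²/r, B = mv/(|q|r).
B = (3.322×10⁻²⁷)(2.21×10⁷)/((1.602×10⁻¹⁹)(655)) ≈ 7.00×10⁻⁴ T.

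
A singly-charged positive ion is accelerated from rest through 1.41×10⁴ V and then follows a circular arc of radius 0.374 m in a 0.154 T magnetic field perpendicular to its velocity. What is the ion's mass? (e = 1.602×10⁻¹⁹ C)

m ≈ 1.88×10⁻²⁶ kg

Combine |q|V = ½mv² and r = mv/(|q|B): eliminate v to get m = qB²r²/(2V).
m = (1.602×10⁻¹⁹)(0.154)²(0.374)²/(2·1.41×10⁴) ≈ 1.88×10⁻²⁶ kg.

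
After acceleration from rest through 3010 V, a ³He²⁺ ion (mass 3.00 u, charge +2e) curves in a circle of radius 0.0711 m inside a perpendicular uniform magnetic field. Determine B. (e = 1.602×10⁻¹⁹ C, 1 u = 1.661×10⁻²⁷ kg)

B ≈ 0.136 T

v = √(2|q|V/m) = √(2·3.204×10⁻¹⁹·3010/4.983×10⁻²⁷) ≈ 6.222×10⁵ m/s.
B = mv/(|q|r) = (4.983×10⁻²⁷)(6.222×10⁵)/((3.204×10⁻¹⁹)(0.0711)) ≈ 0.136 T.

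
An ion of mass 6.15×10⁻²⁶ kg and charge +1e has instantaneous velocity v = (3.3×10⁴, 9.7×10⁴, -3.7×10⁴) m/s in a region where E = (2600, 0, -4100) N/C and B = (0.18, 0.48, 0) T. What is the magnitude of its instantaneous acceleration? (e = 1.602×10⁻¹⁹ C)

|a| ≈ 5.78×10¹⁰ m/s²

v×B = (1.78×10⁴, -6660, -1620) N/C.
E + v×B = (2.04×10⁴, -6660, -5720) N/C.
F = q(E + v×B) = (1.602×10⁻¹⁹ C)·(2.04×10⁴, -6660, -5720) = (3.26×10⁻¹⁵, -1.07×10⁻¹⁵, -9.16×10⁻¹⁶) N.
|a| = |F|/m = 3.552×10⁻¹⁵/6.15×10⁻²⁶ ≈ 5.78×10¹⁰ m/s².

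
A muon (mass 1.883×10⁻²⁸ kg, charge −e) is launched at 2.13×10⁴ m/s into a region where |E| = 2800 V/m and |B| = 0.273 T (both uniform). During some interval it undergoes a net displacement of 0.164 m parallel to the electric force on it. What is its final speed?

v_f ≈ 8.84×10⁵ m/s

B does no work; ΔKE = |q|E d.
½mv_f² = ½mv₀² + |q|Ed = ½(1.883×10⁻²⁸)(2.13×10⁴)² + (1.602×10⁻¹⁹)(2800)(0.164) ≈ 4.271×10⁻²⁰ J + 7.356×10⁻¹⁷ J ≈ 7.361×10⁻¹⁷ J.
v_f = √(2·7.361×10⁻¹⁷/1.883×10⁻²⁸) ≈ 8.84×10⁵ m/s.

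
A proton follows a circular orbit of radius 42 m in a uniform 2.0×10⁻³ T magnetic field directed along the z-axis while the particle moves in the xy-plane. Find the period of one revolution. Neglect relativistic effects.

The cyclotron period depends only on m, q, B: T = 2πm/(|q|B).
T = 2π(1.673×10⁻²⁷)/((1.602×10⁻¹⁹)(2.0×10⁻³)) ≈ 3.3×10⁻⁵ s.

T ≈ 3.3×10⁻⁵ s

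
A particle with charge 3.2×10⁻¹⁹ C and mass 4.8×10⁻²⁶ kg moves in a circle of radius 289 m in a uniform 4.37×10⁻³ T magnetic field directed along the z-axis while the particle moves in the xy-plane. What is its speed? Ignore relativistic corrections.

From |q|vB = mv²/r, v = |q|Br/m.
v = (3.2×10⁻¹⁹)(4.37×10⁻³)(289)/4.8×10⁻²⁶ ≈ 8.42×10⁶ m/s.

v ≈ 8.42×10⁶ m/s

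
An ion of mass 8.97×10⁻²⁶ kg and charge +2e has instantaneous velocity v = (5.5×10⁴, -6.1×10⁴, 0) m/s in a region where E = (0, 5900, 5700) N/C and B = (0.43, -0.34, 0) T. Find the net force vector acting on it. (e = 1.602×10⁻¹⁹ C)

F ≈ (0, 1.89×10⁻¹⁵, 4.24×10⁻¹⁵) N

v×B = (0, 0, 7530) N/C.
E + v×B = (0, 5900, 1.32×10⁴) N/C.
F = q(E + v×B) = (3.204×10⁻¹⁹ C)·(0, 5900, 1.32×10⁴) = (0, 1.89×10⁻¹⁵, 4.24×10⁻¹⁵) N.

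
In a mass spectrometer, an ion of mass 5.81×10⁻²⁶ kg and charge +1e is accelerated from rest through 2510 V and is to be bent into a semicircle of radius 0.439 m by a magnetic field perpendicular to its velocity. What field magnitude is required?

B ≈ 0.0972 T

v = √(2|q|V/m) = √(2·1.602×10⁻¹⁹·2510/5.81×10⁻²⁶) ≈ 1.177×10⁵ m/s.
B = mv/(|q|r) = (5.81×10⁻²⁶)(1.177×10⁵)/((1.602×10⁻¹⁹)(0.439)) ≈ 0.0972 T.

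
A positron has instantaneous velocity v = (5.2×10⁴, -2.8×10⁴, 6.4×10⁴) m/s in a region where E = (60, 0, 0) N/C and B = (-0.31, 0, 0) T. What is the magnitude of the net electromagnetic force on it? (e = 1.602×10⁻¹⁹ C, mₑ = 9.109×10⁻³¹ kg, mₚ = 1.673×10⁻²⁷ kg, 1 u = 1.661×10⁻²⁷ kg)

v×B = (0, -1.98×10⁴, -8680) N/C.
E + v×B = (60.0, -1.98×10⁴, -8680) N/C.
F = q(E + v×B) = (1.602×10⁻¹⁹ C)·(60.0, -1.98×10⁴, -8680) = (9.61×10⁻¹⁸, -3.18×10⁻¹⁵, -1.39×10⁻¹⁵) N.
|F| = 3.47×10⁻¹⁵ N.

|F| ≈ 3.47×10⁻¹⁵ N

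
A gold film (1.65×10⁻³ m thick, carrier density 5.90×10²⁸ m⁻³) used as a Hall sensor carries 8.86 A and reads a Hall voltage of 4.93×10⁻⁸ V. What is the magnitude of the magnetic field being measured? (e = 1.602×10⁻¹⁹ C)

B ≈ 0.0868 T

From V_H = IB/(n e t), B = V_H n e t / I.
B = (4.93×10⁻⁸)(5.90×10²⁸)(1.602×10⁻¹⁹)(1.65×10⁻³)/8.86 ≈ 0.0868 T.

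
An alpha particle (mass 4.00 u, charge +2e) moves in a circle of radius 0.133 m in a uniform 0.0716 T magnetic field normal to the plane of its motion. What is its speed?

v ≈ 4.59×10⁵ m/s

From |q|vB = mv²/r, v = |q|Br/m.
v = (3.204×10⁻¹⁹)(0.0716)(0.133)/6.644×10⁻²⁷ ≈ 4.59×10⁵ m/s.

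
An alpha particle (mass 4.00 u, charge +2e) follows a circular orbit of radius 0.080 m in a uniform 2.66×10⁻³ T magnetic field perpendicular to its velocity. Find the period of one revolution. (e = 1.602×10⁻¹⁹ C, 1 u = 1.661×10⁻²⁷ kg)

T ≈ 4.90×10⁻⁵ s

The cyclotron period depends only on m, q, B: T = 2πm/(|q|B).
T = 2π(6.644×10⁻²⁷)/((3.204×10⁻¹⁹)(2.66×10⁻³)) ≈ 4.90×10⁻⁵ s.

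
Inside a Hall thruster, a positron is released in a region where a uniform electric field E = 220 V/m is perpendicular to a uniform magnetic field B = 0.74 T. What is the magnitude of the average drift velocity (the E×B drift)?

The steady drift has the magnetic force balancing the electric force, so v_d = E/B.
v_d = 220/0.74 = 300 m/s.

v_d ≈ 300 m/s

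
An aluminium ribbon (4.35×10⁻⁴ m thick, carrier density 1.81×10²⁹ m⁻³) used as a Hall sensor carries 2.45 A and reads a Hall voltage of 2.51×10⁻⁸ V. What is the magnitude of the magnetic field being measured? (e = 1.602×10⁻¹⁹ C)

From V_H = IB/(n e t), B = V_H n e t / I.
B = (2.51×10⁻⁸)(1.81×10²⁹)(1.602×10⁻¹⁹)(4.35×10⁻⁴)/2.45 ≈ 0.129 T.

B ≈ 0.129 T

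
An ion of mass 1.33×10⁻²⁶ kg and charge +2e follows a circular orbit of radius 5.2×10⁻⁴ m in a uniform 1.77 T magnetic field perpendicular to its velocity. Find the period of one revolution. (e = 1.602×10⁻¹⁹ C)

The cyclotron period depends only on m, q, B: T = 2πm/(|q|B).
T = 2π(1.33×10⁻²⁶)/((3.204×10⁻¹⁹)(1.77)) ≈ 1.47×10⁻⁷ s.

T ≈ 1.47×10⁻⁷ s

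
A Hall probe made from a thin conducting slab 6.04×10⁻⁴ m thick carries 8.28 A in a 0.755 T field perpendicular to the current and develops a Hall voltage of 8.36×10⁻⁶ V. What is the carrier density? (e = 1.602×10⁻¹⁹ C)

n ≈ 7.73×10²⁷ m⁻³

From V_H = IB/(n e t), n = IB/(V_H e t).
n = (8.28)(0.755)/((8.36×10⁻⁶)(1.602×10⁻¹⁹)(6.04×10⁻⁴)) ≈ 7.73×10²⁷ m⁻³.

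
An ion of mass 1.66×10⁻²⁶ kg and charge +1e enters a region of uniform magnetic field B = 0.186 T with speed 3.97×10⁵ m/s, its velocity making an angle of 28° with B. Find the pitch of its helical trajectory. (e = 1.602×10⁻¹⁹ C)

v∥ = v cosθ = 3.97×10⁵·cos28° ≈ 3.505×10⁵ m/s.
T = 2πm/(|q|B) = 2π(1.66×10⁻²⁶)/((1.602×10⁻¹⁹)(0.186)) ≈ 3.500×10⁻⁶ s.
pitch = v∥ T = (3.505×10⁵)(3.500×10⁻⁶) ≈ 1.23 m.

p ≈ 1.23 m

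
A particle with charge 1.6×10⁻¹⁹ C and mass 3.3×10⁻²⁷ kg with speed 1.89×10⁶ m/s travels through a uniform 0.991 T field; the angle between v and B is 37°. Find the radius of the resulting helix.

r ≈ 0.0237 m

v⊥ = v sinθ = 1.89×10⁶·sin37° ≈ 1.137×10⁶ m/s.
r = m v⊥/(|q|B) = (3.3×10⁻²⁷)(1.137×10⁶)/((1.6×10⁻¹⁹)(0.991)) ≈ 0.0237 m.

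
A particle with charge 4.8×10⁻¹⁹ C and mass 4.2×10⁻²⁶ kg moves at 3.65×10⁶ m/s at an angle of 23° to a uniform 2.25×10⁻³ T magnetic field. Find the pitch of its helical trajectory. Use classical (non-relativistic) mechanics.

p ≈ 821 m

v∥ = v cosθ = 3.65×10⁶·cos23° ≈ 3.360×10⁶ m/s.
T = 2πm/(|q|B) = 2π(4.2×10⁻²⁶)/((4.8×10⁻¹⁹)(2.25×10⁻³)) ≈ 2.443×10⁻⁴ s.
pitch = v∥ T = (3.360×10⁶)(2.443×10⁻⁴) ≈ 821 m.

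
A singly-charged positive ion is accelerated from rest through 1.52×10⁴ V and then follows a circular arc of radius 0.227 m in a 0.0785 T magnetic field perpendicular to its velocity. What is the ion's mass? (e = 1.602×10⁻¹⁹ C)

Combine |q|V = ½mv² and r = mv/(|q|B): eliminate v to get m = qB²r²/(2V).
m = (1.602×10⁻¹⁹)(0.0785)²(0.227)²/(2·1.52×10⁴) ≈ 1.67×10⁻²⁷ kg.

m ≈ 1.67×10⁻²⁷ kg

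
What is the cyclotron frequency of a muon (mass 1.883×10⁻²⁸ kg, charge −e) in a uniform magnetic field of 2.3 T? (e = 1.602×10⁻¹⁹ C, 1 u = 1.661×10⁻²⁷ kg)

f ≈ 3.1×10⁸ Hz

f = |q|B/(2πm).
f = (1.602×10⁻¹⁹)(2.3)/(2π·1.883×10⁻²⁸) ≈ 3.1×10⁸ Hz.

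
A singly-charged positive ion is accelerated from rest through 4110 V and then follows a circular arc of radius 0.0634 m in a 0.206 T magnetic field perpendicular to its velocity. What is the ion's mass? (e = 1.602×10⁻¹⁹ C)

m ≈ 3.32×10⁻²⁷ kg

Combine |q|V = ½mv² and r = mv/(|q|B): eliminate v to get m = qB²r²/(2V).
m = (1.602×10⁻¹⁹)(0.206)²(0.0634)²/(2·4110) ≈ 3.32×10⁻²⁷ kg.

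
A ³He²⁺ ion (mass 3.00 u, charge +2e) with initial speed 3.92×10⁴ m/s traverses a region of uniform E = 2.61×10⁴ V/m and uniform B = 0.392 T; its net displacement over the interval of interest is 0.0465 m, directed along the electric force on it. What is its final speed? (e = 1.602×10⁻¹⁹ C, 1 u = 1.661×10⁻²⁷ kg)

v_f ≈ 3.97×10⁵ m/s

B does no work; ΔKE = |q|E d.
½mv_f² = ½mv₀² + |q|Ed = ½(4.983×10⁻²⁷)(3.92×10⁴)² + (3.204×10⁻¹⁹)(2.61×10⁴)(0.0465) ≈ 3.829×10⁻¹⁸ J + 3.889×10⁻¹⁶ J ≈ 3.927×10⁻¹⁶ J.
v_f = √(2·3.927×10⁻¹⁶/4.983×10⁻²⁷) ≈ 3.97×10⁵ m/s.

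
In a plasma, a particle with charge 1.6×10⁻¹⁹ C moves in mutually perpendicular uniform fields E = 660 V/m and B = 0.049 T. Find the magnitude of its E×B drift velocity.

v_d ≈ 1.3×10⁴ m/s

The E×B drift speed is v_d = E/B.
v_d = 660/0.049 = 1.3×10⁴ m/s.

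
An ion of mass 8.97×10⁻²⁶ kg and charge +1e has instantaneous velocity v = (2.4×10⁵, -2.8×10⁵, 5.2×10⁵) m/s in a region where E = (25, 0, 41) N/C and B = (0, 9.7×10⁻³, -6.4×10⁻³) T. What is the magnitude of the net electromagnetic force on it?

v×B = (-3250, 1540, 2330) N/C.
E + v×B = (-3230, 1540, 2370) N/C.
F = q(E + v×B) = (1.602×10⁻¹⁹ C)·(-3230, 1540, 2370) = (-5.17×10⁻¹⁶, 2.46×10⁻¹⁶, 3.80×10⁻¹⁶) N.
|F| = 6.87×10⁻¹⁶ N.

|F| ≈ 6.87×10⁻¹⁶ N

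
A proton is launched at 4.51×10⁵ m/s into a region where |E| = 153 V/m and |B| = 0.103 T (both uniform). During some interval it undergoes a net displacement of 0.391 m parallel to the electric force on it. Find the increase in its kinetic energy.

ΔKE ≈ 9.58×10⁻¹⁸ J

The magnetic force is always ⟂ v and does no work; only the electric force changes KE.
ΔKE = F_E · d = |q|E d = (1.602×10⁻¹⁹)(153)(0.391) ≈ 9.58×10⁻¹⁸ J.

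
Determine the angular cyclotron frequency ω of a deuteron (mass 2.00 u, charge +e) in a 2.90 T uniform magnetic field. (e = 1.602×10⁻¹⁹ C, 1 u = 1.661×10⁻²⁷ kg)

ω ≈ 1.40×10⁸ rad/s

ω = |q|B/m.
ω = (1.602×10⁻¹⁹)(2.90)/3.322×10⁻²⁷ ≈ 1.40×10⁸ rad/s.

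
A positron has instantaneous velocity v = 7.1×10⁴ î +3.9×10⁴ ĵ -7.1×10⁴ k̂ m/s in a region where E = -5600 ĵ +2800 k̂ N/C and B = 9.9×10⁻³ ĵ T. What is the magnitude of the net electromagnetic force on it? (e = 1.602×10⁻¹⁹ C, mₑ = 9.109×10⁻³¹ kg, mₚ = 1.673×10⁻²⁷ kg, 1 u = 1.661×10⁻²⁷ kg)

v×B = (703, 0, 703) N/C.
E + v×B = (703, -5600, 3500) N/C.
F = q(E + v×B) = (1.602×10⁻¹⁹ C)·(703, -5600, 3500) = (1.13×10⁻¹⁶, -8.97×10⁻¹⁶, 5.61×10⁻¹⁶) N.
|F| = 1.06×10⁻¹⁵ N.

|F| ≈ 1.06×10⁻¹⁵ N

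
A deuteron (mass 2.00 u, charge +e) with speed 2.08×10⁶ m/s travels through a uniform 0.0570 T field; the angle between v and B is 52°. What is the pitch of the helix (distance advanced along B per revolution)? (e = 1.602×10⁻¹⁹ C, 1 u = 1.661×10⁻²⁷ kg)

p ≈ 2.93 m

v∥ = v cosθ = 2.08×10⁶·cos52° ≈ 1.281×10⁶ m/s.
T = 2πm/(|q|B) = 2π(3.322×10⁻²⁷)/((1.602×10⁻¹⁹)(0.0570)) ≈ 2.286×10⁻⁶ s.
pitch = v∥ T = (1.281×10⁶)(2.286×10⁻⁶) ≈ 2.93 m.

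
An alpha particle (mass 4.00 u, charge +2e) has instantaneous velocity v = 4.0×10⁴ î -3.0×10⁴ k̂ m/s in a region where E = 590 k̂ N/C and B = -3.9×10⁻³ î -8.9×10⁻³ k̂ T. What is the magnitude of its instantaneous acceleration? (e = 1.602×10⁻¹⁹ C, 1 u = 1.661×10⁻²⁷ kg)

v×B = (0, 473, 0) N/C.
E + v×B = (0, 473, 590) N/C.
F = q(E + v×B) = (3.204×10⁻¹⁹ C)·(0, 473, 590) = (0, 1.52×10⁻¹⁶, 1.89×10⁻¹⁶) N.
|a| = |F|/m = 2.423×10⁻¹⁶/6.644×10⁻²⁷ ≈ 3.65×10¹⁰ m/s².

|a| ≈ 3.65×10¹⁰ m/s²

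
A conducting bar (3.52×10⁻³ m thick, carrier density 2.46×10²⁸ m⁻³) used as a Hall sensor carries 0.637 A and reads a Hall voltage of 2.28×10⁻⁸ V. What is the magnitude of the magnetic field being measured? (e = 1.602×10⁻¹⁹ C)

From V_H = IB/(n e t), B = V_H n e t / I.
B = (2.28×10⁻⁸)(2.46×10²⁸)(1.602×10⁻¹⁹)(3.52×10⁻³)/0.637 ≈ 0.497 T.

B ≈ 0.497 T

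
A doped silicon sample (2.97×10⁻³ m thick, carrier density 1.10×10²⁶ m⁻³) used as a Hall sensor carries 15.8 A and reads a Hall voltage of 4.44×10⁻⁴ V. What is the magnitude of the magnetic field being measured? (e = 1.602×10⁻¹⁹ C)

B ≈ 1.47 T

From V_H = IB/(n e t), B = V_H n e t / I.
B = (4.44×10⁻⁴)(1.10×10²⁶)(1.602×10⁻¹⁹)(2.97×10⁻³)/15.8 ≈ 1.47 T.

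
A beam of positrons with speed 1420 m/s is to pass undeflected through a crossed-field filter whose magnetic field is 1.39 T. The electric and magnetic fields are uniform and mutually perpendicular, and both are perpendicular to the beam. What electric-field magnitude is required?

For straight-line motion qE = qvB, so E = vB.
E = 1420 × 1.39 = 1970 V/m.

E = 1970 V/m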